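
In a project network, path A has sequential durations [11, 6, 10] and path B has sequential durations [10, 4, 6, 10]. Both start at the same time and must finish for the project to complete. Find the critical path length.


Path A total = 11 + 6 + 10 = 27
Path B total = 10 + 4 + 6 + 10 = 30
Critical path = longest path = max(27, 30) = 30

30


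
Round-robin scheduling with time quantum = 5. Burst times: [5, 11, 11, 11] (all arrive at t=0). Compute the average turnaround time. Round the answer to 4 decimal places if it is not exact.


Time quantum = 5
Execution trace:
  J1 runs 5 units, time = 5
  J2 runs 5 units, time = 10
  J3 runs 5 units, time = 15
  J4 runs 5 units, time = 20
  J2 runs 5 units, time = 25
  J3 runs 5 units, time = 30
  J4 runs 5 units, time = 35
  J2 runs 1 units, time = 36
  J3 runs 1 units, time = 37
  J4 runs 1 units, time = 38
Finish times: [5, 36, 37, 38]
Average turnaround = 116/4 = 29.0

29.0


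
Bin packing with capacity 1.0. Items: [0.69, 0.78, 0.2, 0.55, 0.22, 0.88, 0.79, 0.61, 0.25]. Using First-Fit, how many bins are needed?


Place items sequentially using First-Fit:
  Item 0.69 -> new Bin 1
  Item 0.78 -> new Bin 2
  Item 0.2 -> Bin 1 (now 0.89)
  Item 0.55 -> new Bin 3
  Item 0.22 -> Bin 2 (now 1.0)
  Item 0.88 -> new Bin 4
  Item 0.79 -> new Bin 5
  Item 0.61 -> new Bin 6
  Item 0.25 -> Bin 3 (now 0.8)
Total bins used = 6

6


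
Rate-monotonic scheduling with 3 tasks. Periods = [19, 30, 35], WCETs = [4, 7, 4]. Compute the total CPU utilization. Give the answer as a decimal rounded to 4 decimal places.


Compute individual utilizations (exact fractions):
  Task 1: C/T = 4/19 (approx. 0.2105)
  Task 2: C/T = 7/30 (approx. 0.2333)
  Task 3: C/T = 4/35 (approx. 0.1143)
Total utilization U = 4/19 + 7/30 + 4/35 = 2227/3990
Rounded to 4 decimal places: U = 0.5581
RM (Liu & Layland) bound for 3 tasks = 0.779763; compare with U = 2227/3990 (approx. 0.558145)
U <= bound, so schedulable by RM sufficient condition.

0.5581


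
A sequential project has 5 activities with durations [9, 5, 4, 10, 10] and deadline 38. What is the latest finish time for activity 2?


LF(activity 2) = deadline - sum of successor durations
Successors: activities 3 through 5 with durations [4, 10, 10]
Sum of successor durations = 24
LF = 38 - 24 = 14

14


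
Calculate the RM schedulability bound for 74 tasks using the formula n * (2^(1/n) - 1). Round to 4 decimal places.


Compute 2^(1/74) = 1.0094108601
Subtract 1: 1.0094108601 - 1 = 0.0094108601
Multiply by n: 74 * 0.0094108601 = 0.6964036474
Round to 4 dp: 0.6964

0.6964


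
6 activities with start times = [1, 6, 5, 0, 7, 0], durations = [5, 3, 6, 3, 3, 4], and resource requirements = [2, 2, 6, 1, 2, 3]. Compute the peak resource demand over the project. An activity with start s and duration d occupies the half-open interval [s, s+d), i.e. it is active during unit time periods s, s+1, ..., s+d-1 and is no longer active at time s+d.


Each activity i is active on [start_i, start_i + duration_i).
Compute total resource usage per time slot:
  t=0: active resources = [1, 3], total = 4
  t=1: active resources = [2, 1, 3], total = 6
  t=2: active resources = [2, 1, 3], total = 6
  t=3: active resources = [2, 3], total = 5
  t=4: active resources = [2], total = 2
  t=5: active resources = [2, 6], total = 8
  t=6: active resources = [2, 6], total = 8
  t=7: active resources = [2, 6, 2], total = 10
  t=8: active resources = [2, 6, 2], total = 10
  t=9: active resources = [6, 2], total = 8
  t=10: active resources = [6], total = 6
Peak resource demand = 10

10


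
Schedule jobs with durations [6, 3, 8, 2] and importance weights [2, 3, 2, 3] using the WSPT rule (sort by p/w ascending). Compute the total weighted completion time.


Compute p/w ratios and sort ascending (WSPT): [(2, 3), (3, 3), (6, 2), (8, 2)]
Compute weighted completion times:
  Job (p=2,w=3): C=2, w*C=3*2=6
  Job (p=3,w=3): C=5, w*C=3*5=15
  Job (p=6,w=2): C=11, w*C=2*11=22
  Job (p=8,w=2): C=19, w*C=2*19=38
Total weighted completion time = 81

81


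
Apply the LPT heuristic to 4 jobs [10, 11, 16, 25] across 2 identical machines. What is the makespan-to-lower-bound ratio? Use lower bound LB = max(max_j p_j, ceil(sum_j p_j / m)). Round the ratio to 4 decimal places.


LPT order: [25, 16, 11, 10]
Machine loads after assignment: [35, 27]
LPT makespan = 35
Lower bound = max(max_job, ceil(total/2)) = max(25, 31) = 31
Ratio = 35 / 31 = 1.129

1.129


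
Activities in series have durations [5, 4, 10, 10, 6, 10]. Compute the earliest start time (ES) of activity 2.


Activity 2 starts after activities 1 through 1 complete.
Predecessor durations: [5]
ES = 5 = 5

5


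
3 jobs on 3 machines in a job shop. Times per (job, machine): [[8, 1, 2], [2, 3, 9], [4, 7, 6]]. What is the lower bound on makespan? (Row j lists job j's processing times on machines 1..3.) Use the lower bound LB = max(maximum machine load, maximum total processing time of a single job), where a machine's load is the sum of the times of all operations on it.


Machine loads:
  Machine 1: 8 + 2 + 4 = 14
  Machine 2: 1 + 3 + 7 = 11
  Machine 3: 2 + 9 + 6 = 17
Max machine load = 17
Job totals:
  Job 1: 11
  Job 2: 14
  Job 3: 17
Max job total = 17
Lower bound = max(17, 17) = 17

17


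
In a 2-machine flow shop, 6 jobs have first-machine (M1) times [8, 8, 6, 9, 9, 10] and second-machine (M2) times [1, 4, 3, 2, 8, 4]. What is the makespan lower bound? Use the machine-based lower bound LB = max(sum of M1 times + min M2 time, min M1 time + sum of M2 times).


LB1 = sum(M1 times) + min(M2 times) = 50 + 1 = 51
LB2 = min(M1 times) + sum(M2 times) = 6 + 22 = 28
Lower bound = max(LB1, LB2) = max(51, 28) = 51

51


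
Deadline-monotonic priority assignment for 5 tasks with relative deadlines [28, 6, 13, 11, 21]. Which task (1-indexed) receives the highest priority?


Sort tasks by relative deadline (ascending):
  Task 2: deadline = 6
  Task 4: deadline = 11
  Task 3: deadline = 13
  Task 5: deadline = 21
  Task 1: deadline = 28
Priority order (highest first): [2, 4, 3, 5, 1]
Highest priority task = 2

2


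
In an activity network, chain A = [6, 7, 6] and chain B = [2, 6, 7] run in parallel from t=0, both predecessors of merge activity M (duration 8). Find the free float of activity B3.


ES(B3) = sum of predecessors on chain B = 8
EF(B3) = ES + duration = 8 + 7 = 15
Successor of B3 is M. ES(M) = max(sum(A), sum(B)) = max(19, 15) = 19
Free float = ES(successor) - EF(current) = 19 - 15 = 4

4


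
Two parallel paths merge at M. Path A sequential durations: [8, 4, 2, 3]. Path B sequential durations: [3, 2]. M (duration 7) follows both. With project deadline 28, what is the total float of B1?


Forward pass: ES(B1) = sum of predecessors on chain B = 0
EF = ES + duration = 0 + 3 = 3
Backward pass: LF(M) = deadline = 28; LS(M) = 28 - 7 = 21
LF(B1) = LS(M) - sum(successors on chain B) = 21 - 2 = 19
LS = LF - duration = 19 - 3 = 16
Total float = LS - ES = 16 - 0 = 16

16


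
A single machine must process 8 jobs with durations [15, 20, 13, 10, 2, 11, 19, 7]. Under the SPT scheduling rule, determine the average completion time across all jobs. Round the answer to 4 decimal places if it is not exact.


Sort jobs by processing time (SPT order): [2, 7, 10, 11, 13, 15, 19, 20]
Compute completion times sequentially:
  Job 1: processing = 2, completes at 2
  Job 2: processing = 7, completes at 9
  Job 3: processing = 10, completes at 19
  Job 4: processing = 11, completes at 30
  Job 5: processing = 13, completes at 43
  Job 6: processing = 15, completes at 58
  Job 7: processing = 19, completes at 77
  Job 8: processing = 20, completes at 97
Sum of completion times = 335
Average completion time = 335/8 = 41.875

41.875


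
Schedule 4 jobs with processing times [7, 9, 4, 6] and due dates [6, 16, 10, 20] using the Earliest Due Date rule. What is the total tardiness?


Sort by due date (EDD order): [(7, 6), (4, 10), (9, 16), (6, 20)]
Compute completion times and tardiness:
  Job 1: p=7, d=6, C=7, tardiness=max(0,7-6)=1
  Job 2: p=4, d=10, C=11, tardiness=max(0,11-10)=1
  Job 3: p=9, d=16, C=20, tardiness=max(0,20-16)=4
  Job 4: p=6, d=20, C=26, tardiness=max(0,26-20)=6
Total tardiness = 12

12


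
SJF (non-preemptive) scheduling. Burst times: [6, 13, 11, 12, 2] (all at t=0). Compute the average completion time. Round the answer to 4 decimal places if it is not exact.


SJF order (ascending): [2, 6, 11, 12, 13]
Completion times:
  Job 1: burst=2, C=2
  Job 2: burst=6, C=8
  Job 3: burst=11, C=19
  Job 4: burst=12, C=31
  Job 5: burst=13, C=44
Average completion = 104/5 = 20.8

20.8


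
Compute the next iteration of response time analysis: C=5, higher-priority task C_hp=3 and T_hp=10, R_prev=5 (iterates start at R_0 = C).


R_next = C + ceil(R_prev / T_hp) * C_hp
ceil(5 / 10) = ceil(0.5) = 1
Interference = 1 * 3 = 3
R_next = 5 + 3 = 8

8


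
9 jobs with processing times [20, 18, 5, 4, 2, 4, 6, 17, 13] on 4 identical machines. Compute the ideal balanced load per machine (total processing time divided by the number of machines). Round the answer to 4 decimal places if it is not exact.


Total processing time = 20 + 18 + 5 + 4 + 2 + 4 + 6 + 17 + 13 = 89
Number of machines = 4
Ideal balanced load = 89 / 4 = 22.25

22.25


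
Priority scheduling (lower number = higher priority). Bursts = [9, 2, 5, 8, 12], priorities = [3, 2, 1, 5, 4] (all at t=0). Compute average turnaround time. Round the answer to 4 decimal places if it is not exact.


Sort by priority (ascending = highest first):
Order: [(1, 5), (2, 2), (3, 9), (4, 12), (5, 8)]
Completion times:
  Priority 1, burst=5, C=5
  Priority 2, burst=2, C=7
  Priority 3, burst=9, C=16
  Priority 4, burst=12, C=28
  Priority 5, burst=8, C=36
Average turnaround = 92/5 = 18.4

18.4


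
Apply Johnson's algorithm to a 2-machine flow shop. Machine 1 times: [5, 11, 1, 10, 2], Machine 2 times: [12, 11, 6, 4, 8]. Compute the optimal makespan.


Apply Johnson's rule:
  Group 1 (a <= b): [(3, 1, 6), (5, 2, 8), (1, 5, 12), (2, 11, 11)]
  Group 2 (a > b): [(4, 10, 4)]
Optimal job order: [3, 5, 1, 2, 4]
Schedule:
  Job 3: M1 done at 1, M2 done at 7
  Job 5: M1 done at 3, M2 done at 15
  Job 1: M1 done at 8, M2 done at 27
  Job 2: M1 done at 19, M2 done at 38
  Job 4: M1 done at 29, M2 done at 42
Makespan = 42

42


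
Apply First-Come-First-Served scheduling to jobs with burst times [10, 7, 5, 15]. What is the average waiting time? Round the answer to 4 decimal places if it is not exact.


FCFS order (as given): [10, 7, 5, 15]
Waiting times:
  Job 1: wait = 0
  Job 2: wait = 10
  Job 3: wait = 17
  Job 4: wait = 22
Sum of waiting times = 49
Average waiting time = 49/4 = 12.25

12.25


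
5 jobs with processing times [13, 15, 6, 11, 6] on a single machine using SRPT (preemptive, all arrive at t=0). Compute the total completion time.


Since all jobs arrive at t=0, SRPT equals SPT ordering.
SPT order: [6, 6, 11, 13, 15]
Completion times:
  Job 1: p=6, C=6
  Job 2: p=6, C=12
  Job 3: p=11, C=23
  Job 4: p=13, C=36
  Job 5: p=15, C=51
Total completion time = 6 + 12 + 23 + 36 + 51 = 128

128


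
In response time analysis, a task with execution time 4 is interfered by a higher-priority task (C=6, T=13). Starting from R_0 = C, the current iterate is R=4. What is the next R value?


R_next = C + ceil(R_prev / T_hp) * C_hp
ceil(4 / 13) = ceil(0.3077) = 1
Interference = 1 * 6 = 6
R_next = 4 + 6 = 10

10


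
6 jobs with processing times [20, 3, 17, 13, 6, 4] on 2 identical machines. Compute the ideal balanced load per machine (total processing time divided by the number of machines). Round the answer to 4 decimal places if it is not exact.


Total processing time = 20 + 3 + 17 + 13 + 6 + 4 = 63
Number of machines = 2
Ideal balanced load = 63 / 2 = 31.5

31.5


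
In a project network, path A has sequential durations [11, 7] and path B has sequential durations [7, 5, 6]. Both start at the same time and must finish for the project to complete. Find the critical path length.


Path A total = 11 + 7 = 18
Path B total = 7 + 5 + 6 = 18
Critical path = longest path = max(18, 18) = 18

18


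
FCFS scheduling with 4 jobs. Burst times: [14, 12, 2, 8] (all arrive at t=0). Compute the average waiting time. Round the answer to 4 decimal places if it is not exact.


FCFS order (as given): [14, 12, 2, 8]
Waiting times:
  Job 1: wait = 0
  Job 2: wait = 14
  Job 3: wait = 26
  Job 4: wait = 28
Sum of waiting times = 68
Average waiting time = 68/4 = 17.0

17.0


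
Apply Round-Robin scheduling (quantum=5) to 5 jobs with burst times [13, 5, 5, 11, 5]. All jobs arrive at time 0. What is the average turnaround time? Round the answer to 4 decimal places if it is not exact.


Time quantum = 5
Execution trace:
  J1 runs 5 units, time = 5
  J2 runs 5 units, time = 10
  J3 runs 5 units, time = 15
  J4 runs 5 units, time = 20
  J5 runs 5 units, time = 25
  J1 runs 5 units, time = 30
  J4 runs 5 units, time = 35
  J1 runs 3 units, time = 38
  J4 runs 1 units, time = 39
Finish times: [38, 10, 15, 39, 25]
Average turnaround = 127/5 = 25.4

25.4


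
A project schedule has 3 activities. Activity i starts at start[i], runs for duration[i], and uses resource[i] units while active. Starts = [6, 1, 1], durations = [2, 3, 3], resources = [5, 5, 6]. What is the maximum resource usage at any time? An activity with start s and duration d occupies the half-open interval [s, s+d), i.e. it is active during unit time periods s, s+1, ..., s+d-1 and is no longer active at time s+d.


Each activity i is active on [start_i, start_i + duration_i).
Compute total resource usage per time slot:
  t=0: active resources = [], total = 0
  t=1: active resources = [5, 6], total = 11
  t=2: active resources = [5, 6], total = 11
  t=3: active resources = [5, 6], total = 11
  t=4: active resources = [], total = 0
  t=5: active resources = [], total = 0
  t=6: active resources = [5], total = 5
  t=7: active resources = [5], total = 5
Peak resource demand = 11

11


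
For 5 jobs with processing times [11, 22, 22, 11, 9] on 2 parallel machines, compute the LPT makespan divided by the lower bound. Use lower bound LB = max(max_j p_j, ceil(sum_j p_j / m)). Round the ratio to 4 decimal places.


LPT order: [22, 22, 11, 11, 9]
Machine loads after assignment: [42, 33]
LPT makespan = 42
Lower bound = max(max_job, ceil(total/2)) = max(22, 38) = 38
Ratio = 42 / 38 = 1.1053

1.1053


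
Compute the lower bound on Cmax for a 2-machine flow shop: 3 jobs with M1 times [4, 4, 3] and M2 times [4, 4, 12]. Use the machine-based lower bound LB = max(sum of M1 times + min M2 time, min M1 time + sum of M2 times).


LB1 = sum(M1 times) + min(M2 times) = 11 + 4 = 15
LB2 = min(M1 times) + sum(M2 times) = 3 + 20 = 23
Lower bound = max(LB1, LB2) = max(15, 23) = 23

23


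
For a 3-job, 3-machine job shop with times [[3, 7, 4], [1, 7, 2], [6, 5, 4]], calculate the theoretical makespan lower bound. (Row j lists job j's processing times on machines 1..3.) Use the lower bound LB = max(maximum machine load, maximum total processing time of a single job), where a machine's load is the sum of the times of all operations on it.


Machine loads:
  Machine 1: 3 + 1 + 6 = 10
  Machine 2: 7 + 7 + 5 = 19
  Machine 3: 4 + 2 + 4 = 10
Max machine load = 19
Job totals:
  Job 1: 14
  Job 2: 10
  Job 3: 15
Max job total = 15
Lower bound = max(19, 15) = 19

19


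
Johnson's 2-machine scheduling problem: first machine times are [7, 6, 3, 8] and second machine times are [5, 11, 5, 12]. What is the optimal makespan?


Apply Johnson's rule:
  Group 1 (a <= b): [(3, 3, 5), (2, 6, 11), (4, 8, 12)]
  Group 2 (a > b): [(1, 7, 5)]
Optimal job order: [3, 2, 4, 1]
Schedule:
  Job 3: M1 done at 3, M2 done at 8
  Job 2: M1 done at 9, M2 done at 20
  Job 4: M1 done at 17, M2 done at 32
  Job 1: M1 done at 24, M2 done at 37
Makespan = 37

37


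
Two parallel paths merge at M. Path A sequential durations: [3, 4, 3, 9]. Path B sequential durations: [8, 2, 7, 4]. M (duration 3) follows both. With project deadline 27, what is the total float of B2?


Forward pass: ES(B2) = sum of predecessors on chain B = 8
EF = ES + duration = 8 + 2 = 10
Backward pass: LF(M) = deadline = 27; LS(M) = 27 - 3 = 24
LF(B2) = LS(M) - sum(successors on chain B) = 24 - 11 = 13
LS = LF - duration = 13 - 2 = 11
Total float = LS - ES = 11 - 8 = 3

3


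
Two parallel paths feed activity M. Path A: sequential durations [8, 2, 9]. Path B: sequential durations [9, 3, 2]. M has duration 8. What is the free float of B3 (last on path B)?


ES(B3) = sum of predecessors on chain B = 12
EF(B3) = ES + duration = 12 + 2 = 14
Successor of B3 is M. ES(M) = max(sum(A), sum(B)) = max(19, 14) = 19
Free float = ES(successor) - EF(current) = 19 - 14 = 5

5


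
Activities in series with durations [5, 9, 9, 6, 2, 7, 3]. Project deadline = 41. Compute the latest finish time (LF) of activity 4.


LF(activity 4) = deadline - sum of successor durations
Successors: activities 5 through 7 with durations [2, 7, 3]
Sum of successor durations = 12
LF = 41 - 12 = 29

29


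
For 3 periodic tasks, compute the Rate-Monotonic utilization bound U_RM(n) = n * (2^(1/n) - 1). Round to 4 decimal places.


Compute 2^(1/3) = 1.2599210499
Subtract 1: 1.2599210499 - 1 = 0.2599210499
Multiply by n: 3 * 0.2599210499 = 0.7797631497
Round to 4 dp: 0.7798

0.7798


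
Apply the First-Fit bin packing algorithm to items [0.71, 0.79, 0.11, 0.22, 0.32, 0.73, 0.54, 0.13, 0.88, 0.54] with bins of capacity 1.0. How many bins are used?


Place items sequentially using First-Fit:
  Item 0.71 -> new Bin 1
  Item 0.79 -> new Bin 2
  Item 0.11 -> Bin 1 (now 0.82)
  Item 0.22 -> new Bin 3
  Item 0.32 -> Bin 3 (now 0.54)
  Item 0.73 -> new Bin 4
  Item 0.54 -> new Bin 5
  Item 0.13 -> Bin 1 (now 0.95)
  Item 0.88 -> new Bin 6
  Item 0.54 -> new Bin 7
Total bins used = 7

7


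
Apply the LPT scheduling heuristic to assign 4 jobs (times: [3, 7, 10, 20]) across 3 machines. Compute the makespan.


Sort jobs in decreasing order (LPT): [20, 10, 7, 3]
Assign each job to the least loaded machine:
  Machine 1: jobs [20], load = 20
  Machine 2: jobs [10], load = 10
  Machine 3: jobs [7, 3], load = 10
Makespan = max load = 20

20


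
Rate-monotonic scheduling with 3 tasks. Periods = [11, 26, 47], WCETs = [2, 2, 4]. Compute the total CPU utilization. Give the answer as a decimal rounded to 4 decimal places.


Compute individual utilizations (exact fractions):
  Task 1: C/T = 2/11 (approx. 0.1818)
  Task 2: C/T = 2/26 = 1/13 (approx. 0.0769)
  Task 3: C/T = 4/47 (approx. 0.0851)
Total utilization U = 2/11 + 1/13 + 4/47 = 2311/6721
Rounded to 4 decimal places: U = 0.3438
RM (Liu & Layland) bound for 3 tasks = 0.779763; compare with U = 2311/6721 (approx. 0.343848)
U <= bound, so schedulable by RM sufficient condition.

0.3438


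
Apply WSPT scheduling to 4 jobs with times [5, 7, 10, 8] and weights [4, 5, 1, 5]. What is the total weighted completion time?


Compute p/w ratios and sort ascending (WSPT): [(5, 4), (7, 5), (8, 5), (10, 1)]
Compute weighted completion times:
  Job (p=5,w=4): C=5, w*C=4*5=20
  Job (p=7,w=5): C=12, w*C=5*12=60
  Job (p=8,w=5): C=20, w*C=5*20=100
  Job (p=10,w=1): C=30, w*C=1*30=30
Total weighted completion time = 210

210


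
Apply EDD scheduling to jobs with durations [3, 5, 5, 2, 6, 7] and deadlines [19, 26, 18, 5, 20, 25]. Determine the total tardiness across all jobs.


Sort by due date (EDD order): [(2, 5), (5, 18), (3, 19), (6, 20), (7, 25), (5, 26)]
Compute completion times and tardiness:
  Job 1: p=2, d=5, C=2, tardiness=max(0,2-5)=0
  Job 2: p=5, d=18, C=7, tardiness=max(0,7-18)=0
  Job 3: p=3, d=19, C=10, tardiness=max(0,10-19)=0
  Job 4: p=6, d=20, C=16, tardiness=max(0,16-20)=0
  Job 5: p=7, d=25, C=23, tardiness=max(0,23-25)=0
  Job 6: p=5, d=26, C=28, tardiness=max(0,28-26)=2
Total tardiness = 2

2


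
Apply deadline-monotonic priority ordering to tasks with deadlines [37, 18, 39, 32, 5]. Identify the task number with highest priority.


Sort tasks by relative deadline (ascending):
  Task 5: deadline = 5
  Task 2: deadline = 18
  Task 4: deadline = 32
  Task 1: deadline = 37
  Task 3: deadline = 39
Priority order (highest first): [5, 2, 4, 1, 3]
Highest priority task = 5

5


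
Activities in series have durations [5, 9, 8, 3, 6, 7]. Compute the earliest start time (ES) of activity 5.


Activity 5 starts after activities 1 through 4 complete.
Predecessor durations: [5, 9, 8, 3]
ES = 5 + 9 + 8 + 3 = 25

25


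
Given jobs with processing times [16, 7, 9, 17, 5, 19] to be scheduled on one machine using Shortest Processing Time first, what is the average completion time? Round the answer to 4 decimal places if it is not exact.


Sort jobs by processing time (SPT order): [5, 7, 9, 16, 17, 19]
Compute completion times sequentially:
  Job 1: processing = 5, completes at 5
  Job 2: processing = 7, completes at 12
  Job 3: processing = 9, completes at 21
  Job 4: processing = 16, completes at 37
  Job 5: processing = 17, completes at 54
  Job 6: processing = 19, completes at 73
Sum of completion times = 202
Average completion time = 202/6 = 33.6667

33.6667


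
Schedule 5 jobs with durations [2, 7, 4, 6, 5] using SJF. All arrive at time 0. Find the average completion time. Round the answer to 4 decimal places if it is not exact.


SJF order (ascending): [2, 4, 5, 6, 7]
Completion times:
  Job 1: burst=2, C=2
  Job 2: burst=4, C=6
  Job 3: burst=5, C=11
  Job 4: burst=6, C=17
  Job 5: burst=7, C=24
Average completion = 60/5 = 12.0

12.0


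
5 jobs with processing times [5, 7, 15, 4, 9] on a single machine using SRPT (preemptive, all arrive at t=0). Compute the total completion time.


Since all jobs arrive at t=0, SRPT equals SPT ordering.
SPT order: [4, 5, 7, 9, 15]
Completion times:
  Job 1: p=4, C=4
  Job 2: p=5, C=9
  Job 3: p=7, C=16
  Job 4: p=9, C=25
  Job 5: p=15, C=40
Total completion time = 4 + 9 + 16 + 25 + 40 = 94

94


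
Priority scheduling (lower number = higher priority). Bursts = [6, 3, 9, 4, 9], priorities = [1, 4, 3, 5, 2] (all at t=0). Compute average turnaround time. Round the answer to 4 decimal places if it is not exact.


Sort by priority (ascending = highest first):
Order: [(1, 6), (2, 9), (3, 9), (4, 3), (5, 4)]
Completion times:
  Priority 1, burst=6, C=6
  Priority 2, burst=9, C=15
  Priority 3, burst=9, C=24
  Priority 4, burst=3, C=27
  Priority 5, burst=4, C=31
Average turnaround = 103/5 = 20.6

20.6


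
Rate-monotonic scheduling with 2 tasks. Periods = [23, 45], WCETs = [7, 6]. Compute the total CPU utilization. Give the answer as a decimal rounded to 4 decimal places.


Compute individual utilizations (exact fractions):
  Task 1: C/T = 7/23 (approx. 0.3043)
  Task 2: C/T = 6/45 = 2/15 (approx. 0.1333)
Total utilization U = 7/23 + 2/15 = 151/345
Rounded to 4 decimal places: U = 0.4377
RM (Liu & Layland) bound for 2 tasks = 0.828427; compare with U = 151/345 (approx. 0.437681)
U <= bound, so schedulable by RM sufficient condition.

0.4377


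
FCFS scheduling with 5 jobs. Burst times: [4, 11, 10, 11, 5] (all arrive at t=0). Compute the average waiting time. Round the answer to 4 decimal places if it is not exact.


FCFS order (as given): [4, 11, 10, 11, 5]
Waiting times:
  Job 1: wait = 0
  Job 2: wait = 4
  Job 3: wait = 15
  Job 4: wait = 25
  Job 5: wait = 36
Sum of waiting times = 80
Average waiting time = 80/5 = 16.0

16.0


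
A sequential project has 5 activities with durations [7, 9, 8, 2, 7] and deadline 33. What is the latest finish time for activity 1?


LF(activity 1) = deadline - sum of successor durations
Successors: activities 2 through 5 with durations [9, 8, 2, 7]
Sum of successor durations = 26
LF = 33 - 26 = 7

7


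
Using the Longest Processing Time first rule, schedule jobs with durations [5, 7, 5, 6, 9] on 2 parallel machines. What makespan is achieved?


Sort jobs in decreasing order (LPT): [9, 7, 6, 5, 5]
Assign each job to the least loaded machine:
  Machine 1: jobs [9, 5], load = 14
  Machine 2: jobs [7, 6, 5], load = 18
Makespan = max load = 18

18


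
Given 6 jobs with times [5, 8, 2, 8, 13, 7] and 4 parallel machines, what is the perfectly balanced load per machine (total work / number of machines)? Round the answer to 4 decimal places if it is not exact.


Total processing time = 5 + 8 + 2 + 8 + 13 + 7 = 43
Number of machines = 4
Ideal balanced load = 43 / 4 = 10.75

10.75


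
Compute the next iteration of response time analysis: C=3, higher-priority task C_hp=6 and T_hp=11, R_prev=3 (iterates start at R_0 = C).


R_next = C + ceil(R_prev / T_hp) * C_hp
ceil(3 / 11) = ceil(0.2727) = 1
Interference = 1 * 6 = 6
R_next = 3 + 6 = 9

9


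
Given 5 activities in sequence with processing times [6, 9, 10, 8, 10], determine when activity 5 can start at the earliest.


Activity 5 starts after activities 1 through 4 complete.
Predecessor durations: [6, 9, 10, 8]
ES = 6 + 9 + 10 + 8 = 33

33


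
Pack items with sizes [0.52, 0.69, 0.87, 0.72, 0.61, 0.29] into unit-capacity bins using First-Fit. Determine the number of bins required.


Place items sequentially using First-Fit:
  Item 0.52 -> new Bin 1
  Item 0.69 -> new Bin 2
  Item 0.87 -> new Bin 3
  Item 0.72 -> new Bin 4
  Item 0.61 -> new Bin 5
  Item 0.29 -> Bin 1 (now 0.81)
Total bins used = 5

5


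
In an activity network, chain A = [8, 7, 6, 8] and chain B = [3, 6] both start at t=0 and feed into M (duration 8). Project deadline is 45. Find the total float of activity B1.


Forward pass: ES(B1) = sum of predecessors on chain B = 0
EF = ES + duration = 0 + 3 = 3
Backward pass: LF(M) = deadline = 45; LS(M) = 45 - 8 = 37
LF(B1) = LS(M) - sum(successors on chain B) = 37 - 6 = 31
LS = LF - duration = 31 - 3 = 28
Total float = LS - ES = 28 - 0 = 28

28


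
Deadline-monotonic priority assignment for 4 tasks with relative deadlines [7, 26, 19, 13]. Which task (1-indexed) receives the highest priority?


Sort tasks by relative deadline (ascending):
  Task 1: deadline = 7
  Task 4: deadline = 13
  Task 3: deadline = 19
  Task 2: deadline = 26
Priority order (highest first): [1, 4, 3, 2]
Highest priority task = 1

1


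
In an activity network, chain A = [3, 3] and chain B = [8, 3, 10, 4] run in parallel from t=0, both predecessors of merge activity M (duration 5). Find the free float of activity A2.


ES(A2) = sum of predecessors on chain A = 3
EF(A2) = ES + duration = 3 + 3 = 6
Successor of A2 is M. ES(M) = max(sum(A), sum(B)) = max(6, 25) = 25
Free float = ES(successor) - EF(current) = 25 - 6 = 19

19


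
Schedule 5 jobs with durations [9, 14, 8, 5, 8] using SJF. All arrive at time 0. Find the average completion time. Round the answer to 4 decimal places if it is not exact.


SJF order (ascending): [5, 8, 8, 9, 14]
Completion times:
  Job 1: burst=5, C=5
  Job 2: burst=8, C=13
  Job 3: burst=8, C=21
  Job 4: burst=9, C=30
  Job 5: burst=14, C=44
Average completion = 113/5 = 22.6

22.6


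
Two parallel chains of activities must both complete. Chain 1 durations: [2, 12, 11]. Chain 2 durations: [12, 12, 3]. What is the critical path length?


Path A total = 2 + 12 + 11 = 25
Path B total = 12 + 12 + 3 = 27
Critical path = longest path = max(25, 27) = 27

27


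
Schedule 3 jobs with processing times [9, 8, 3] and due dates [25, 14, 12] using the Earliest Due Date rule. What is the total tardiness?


Sort by due date (EDD order): [(3, 12), (8, 14), (9, 25)]
Compute completion times and tardiness:
  Job 1: p=3, d=12, C=3, tardiness=max(0,3-12)=0
  Job 2: p=8, d=14, C=11, tardiness=max(0,11-14)=0
  Job 3: p=9, d=25, C=20, tardiness=max(0,20-25)=0
Total tardiness = 0

0


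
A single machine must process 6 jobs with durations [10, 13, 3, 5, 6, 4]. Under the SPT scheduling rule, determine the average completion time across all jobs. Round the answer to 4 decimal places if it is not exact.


Sort jobs by processing time (SPT order): [3, 4, 5, 6, 10, 13]
Compute completion times sequentially:
  Job 1: processing = 3, completes at 3
  Job 2: processing = 4, completes at 7
  Job 3: processing = 5, completes at 12
  Job 4: processing = 6, completes at 18
  Job 5: processing = 10, completes at 28
  Job 6: processing = 13, completes at 41
Sum of completion times = 109
Average completion time = 109/6 = 18.1667

18.1667


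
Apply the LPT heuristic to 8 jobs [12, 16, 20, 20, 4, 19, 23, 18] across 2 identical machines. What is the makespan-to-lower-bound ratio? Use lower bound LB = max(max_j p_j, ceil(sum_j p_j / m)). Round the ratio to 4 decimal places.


LPT order: [23, 20, 20, 19, 18, 16, 12, 4]
Machine loads after assignment: [70, 62]
LPT makespan = 70
Lower bound = max(max_job, ceil(total/2)) = max(23, 66) = 66
Ratio = 70 / 66 = 1.0606

1.0606


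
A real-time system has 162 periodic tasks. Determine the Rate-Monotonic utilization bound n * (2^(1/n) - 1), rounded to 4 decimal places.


Compute 2^(1/162) = 1.0042878529
Subtract 1: 1.0042878529 - 1 = 0.0042878529
Multiply by n: 162 * 0.0042878529 = 0.6946321698
Round to 4 dp: 0.6946

0.6946


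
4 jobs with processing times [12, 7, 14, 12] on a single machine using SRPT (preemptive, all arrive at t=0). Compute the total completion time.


Since all jobs arrive at t=0, SRPT equals SPT ordering.
SPT order: [7, 12, 12, 14]
Completion times:
  Job 1: p=7, C=7
  Job 2: p=12, C=19
  Job 3: p=12, C=31
  Job 4: p=14, C=45
Total completion time = 7 + 19 + 31 + 45 = 102

102


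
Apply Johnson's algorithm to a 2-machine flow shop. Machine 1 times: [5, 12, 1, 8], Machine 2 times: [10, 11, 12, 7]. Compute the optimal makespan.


Apply Johnson's rule:
  Group 1 (a <= b): [(3, 1, 12), (1, 5, 10)]
  Group 2 (a > b): [(2, 12, 11), (4, 8, 7)]
Optimal job order: [3, 1, 2, 4]
Schedule:
  Job 3: M1 done at 1, M2 done at 13
  Job 1: M1 done at 6, M2 done at 23
  Job 2: M1 done at 18, M2 done at 34
  Job 4: M1 done at 26, M2 done at 41
Makespan = 41

41


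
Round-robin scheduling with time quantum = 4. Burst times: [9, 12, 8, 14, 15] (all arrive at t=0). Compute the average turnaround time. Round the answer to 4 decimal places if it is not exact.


Time quantum = 4
Execution trace:
  J1 runs 4 units, time = 4
  J2 runs 4 units, time = 8
  J3 runs 4 units, time = 12
  J4 runs 4 units, time = 16
  J5 runs 4 units, time = 20
  J1 runs 4 units, time = 24
  J2 runs 4 units, time = 28
  J3 runs 4 units, time = 32
  J4 runs 4 units, time = 36
  J5 runs 4 units, time = 40
  J1 runs 1 units, time = 41
  J2 runs 4 units, time = 45
  J4 runs 4 units, time = 49
  J5 runs 4 units, time = 53
  J4 runs 2 units, time = 55
  J5 runs 3 units, time = 58
Finish times: [41, 45, 32, 55, 58]
Average turnaround = 231/5 = 46.2

46.2


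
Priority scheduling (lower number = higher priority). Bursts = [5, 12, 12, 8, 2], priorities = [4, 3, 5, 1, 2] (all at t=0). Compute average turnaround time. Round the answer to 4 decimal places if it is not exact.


Sort by priority (ascending = highest first):
Order: [(1, 8), (2, 2), (3, 12), (4, 5), (5, 12)]
Completion times:
  Priority 1, burst=8, C=8
  Priority 2, burst=2, C=10
  Priority 3, burst=12, C=22
  Priority 4, burst=5, C=27
  Priority 5, burst=12, C=39
Average turnaround = 106/5 = 21.2

21.2


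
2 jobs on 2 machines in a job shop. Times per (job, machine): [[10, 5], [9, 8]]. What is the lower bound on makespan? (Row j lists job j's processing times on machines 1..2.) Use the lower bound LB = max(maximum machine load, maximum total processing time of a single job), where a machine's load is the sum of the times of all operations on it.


Machine loads:
  Machine 1: 10 + 9 = 19
  Machine 2: 5 + 8 = 13
Max machine load = 19
Job totals:
  Job 1: 15
  Job 2: 17
Max job total = 17
Lower bound = max(19, 17) = 19

19


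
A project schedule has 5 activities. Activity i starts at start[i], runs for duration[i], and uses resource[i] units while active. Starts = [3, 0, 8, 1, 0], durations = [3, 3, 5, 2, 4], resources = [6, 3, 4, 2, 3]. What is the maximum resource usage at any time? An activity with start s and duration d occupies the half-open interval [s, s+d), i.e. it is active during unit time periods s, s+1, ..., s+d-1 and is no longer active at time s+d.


Each activity i is active on [start_i, start_i + duration_i).
Compute total resource usage per time slot:
  t=0: active resources = [3, 3], total = 6
  t=1: active resources = [3, 2, 3], total = 8
  t=2: active resources = [3, 2, 3], total = 8
  t=3: active resources = [6, 3], total = 9
  t=4: active resources = [6], total = 6
  t=5: active resources = [6], total = 6
  t=6: active resources = [], total = 0
  t=7: active resources = [], total = 0
  t=8: active resources = [4], total = 4
  t=9: active resources = [4], total = 4
  t=10: active resources = [4], total = 4
  t=11: active resources = [4], total = 4
  t=12: active resources = [4], total = 4
Peak resource demand = 9

9


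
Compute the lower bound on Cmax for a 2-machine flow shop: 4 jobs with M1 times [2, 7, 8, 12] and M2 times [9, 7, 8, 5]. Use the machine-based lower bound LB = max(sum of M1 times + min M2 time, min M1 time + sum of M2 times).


LB1 = sum(M1 times) + min(M2 times) = 29 + 5 = 34
LB2 = min(M1 times) + sum(M2 times) = 2 + 29 = 31
Lower bound = max(LB1, LB2) = max(34, 31) = 34

34


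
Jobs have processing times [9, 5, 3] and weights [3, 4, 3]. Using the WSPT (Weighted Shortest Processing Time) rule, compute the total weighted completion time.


Compute p/w ratios and sort ascending (WSPT): [(3, 3), (5, 4), (9, 3)]
Compute weighted completion times:
  Job (p=3,w=3): C=3, w*C=3*3=9
  Job (p=5,w=4): C=8, w*C=4*8=32
  Job (p=9,w=3): C=17, w*C=3*17=51
Total weighted completion time = 92

92


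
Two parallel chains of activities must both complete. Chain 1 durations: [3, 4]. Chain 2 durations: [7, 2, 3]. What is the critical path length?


Path A total = 3 + 4 = 7
Path B total = 7 + 2 + 3 = 12
Critical path = longest path = max(7, 12) = 12

12


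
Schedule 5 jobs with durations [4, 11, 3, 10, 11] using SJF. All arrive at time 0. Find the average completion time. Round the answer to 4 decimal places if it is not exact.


SJF order (ascending): [3, 4, 10, 11, 11]
Completion times:
  Job 1: burst=3, C=3
  Job 2: burst=4, C=7
  Job 3: burst=10, C=17
  Job 4: burst=11, C=28
  Job 5: burst=11, C=39
Average completion = 94/5 = 18.8

18.8


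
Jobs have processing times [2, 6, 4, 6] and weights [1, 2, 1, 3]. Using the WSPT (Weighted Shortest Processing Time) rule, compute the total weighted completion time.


Compute p/w ratios and sort ascending (WSPT): [(2, 1), (6, 3), (6, 2), (4, 1)]
Compute weighted completion times:
  Job (p=2,w=1): C=2, w*C=1*2=2
  Job (p=6,w=3): C=8, w*C=3*8=24
  Job (p=6,w=2): C=14, w*C=2*14=28
  Job (p=4,w=1): C=18, w*C=1*18=18
Total weighted completion time = 72

72


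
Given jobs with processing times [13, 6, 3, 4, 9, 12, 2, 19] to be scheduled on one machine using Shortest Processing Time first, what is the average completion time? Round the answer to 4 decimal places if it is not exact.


Sort jobs by processing time (SPT order): [2, 3, 4, 6, 9, 12, 13, 19]
Compute completion times sequentially:
  Job 1: processing = 2, completes at 2
  Job 2: processing = 3, completes at 5
  Job 3: processing = 4, completes at 9
  Job 4: processing = 6, completes at 15
  Job 5: processing = 9, completes at 24
  Job 6: processing = 12, completes at 36
  Job 7: processing = 13, completes at 49
  Job 8: processing = 19, completes at 68
Sum of completion times = 208
Average completion time = 208/8 = 26.0

26.0


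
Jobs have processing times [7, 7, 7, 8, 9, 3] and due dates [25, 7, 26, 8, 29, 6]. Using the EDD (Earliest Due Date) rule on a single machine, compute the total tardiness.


Sort by due date (EDD order): [(3, 6), (7, 7), (8, 8), (7, 25), (7, 26), (9, 29)]
Compute completion times and tardiness:
  Job 1: p=3, d=6, C=3, tardiness=max(0,3-6)=0
  Job 2: p=7, d=7, C=10, tardiness=max(0,10-7)=3
  Job 3: p=8, d=8, C=18, tardiness=max(0,18-8)=10
  Job 4: p=7, d=25, C=25, tardiness=max(0,25-25)=0
  Job 5: p=7, d=26, C=32, tardiness=max(0,32-26)=6
  Job 6: p=9, d=29, C=41, tardiness=max(0,41-29)=12
Total tardiness = 31

31


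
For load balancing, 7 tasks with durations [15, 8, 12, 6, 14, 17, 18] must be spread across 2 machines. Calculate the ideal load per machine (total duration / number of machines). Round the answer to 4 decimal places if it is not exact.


Total processing time = 15 + 8 + 12 + 6 + 14 + 17 + 18 = 90
Number of machines = 2
Ideal balanced load = 90 / 2 = 45.0

45.0


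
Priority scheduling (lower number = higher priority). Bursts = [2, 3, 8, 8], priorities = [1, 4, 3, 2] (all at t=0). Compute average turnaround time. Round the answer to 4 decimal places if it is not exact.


Sort by priority (ascending = highest first):
Order: [(1, 2), (2, 8), (3, 8), (4, 3)]
Completion times:
  Priority 1, burst=2, C=2
  Priority 2, burst=8, C=10
  Priority 3, burst=8, C=18
  Priority 4, burst=3, C=21
Average turnaround = 51/4 = 12.75

12.75


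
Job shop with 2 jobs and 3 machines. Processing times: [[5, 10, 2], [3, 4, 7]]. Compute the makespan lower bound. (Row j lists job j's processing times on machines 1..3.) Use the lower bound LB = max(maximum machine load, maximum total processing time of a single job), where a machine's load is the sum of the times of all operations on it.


Machine loads:
  Machine 1: 5 + 3 = 8
  Machine 2: 10 + 4 = 14
  Machine 3: 2 + 7 = 9
Max machine load = 14
Job totals:
  Job 1: 17
  Job 2: 14
Max job total = 17
Lower bound = max(14, 17) = 17

17


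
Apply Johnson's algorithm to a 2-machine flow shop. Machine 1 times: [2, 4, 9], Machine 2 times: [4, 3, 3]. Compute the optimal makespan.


Apply Johnson's rule:
  Group 1 (a <= b): [(1, 2, 4)]
  Group 2 (a > b): [(2, 4, 3), (3, 9, 3)]
Optimal job order: [1, 2, 3]
Schedule:
  Job 1: M1 done at 2, M2 done at 6
  Job 2: M1 done at 6, M2 done at 9
  Job 3: M1 done at 15, M2 done at 18
Makespan = 18

18


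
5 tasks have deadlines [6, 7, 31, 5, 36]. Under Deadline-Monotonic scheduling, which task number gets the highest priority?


Sort tasks by relative deadline (ascending):
  Task 4: deadline = 5
  Task 1: deadline = 6
  Task 2: deadline = 7
  Task 3: deadline = 31
  Task 5: deadline = 36
Priority order (highest first): [4, 1, 2, 3, 5]
Highest priority task = 4

4


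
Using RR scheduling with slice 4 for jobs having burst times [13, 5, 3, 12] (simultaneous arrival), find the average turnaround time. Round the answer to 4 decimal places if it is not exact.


Time quantum = 4
Execution trace:
  J1 runs 4 units, time = 4
  J2 runs 4 units, time = 8
  J3 runs 3 units, time = 11
  J4 runs 4 units, time = 15
  J1 runs 4 units, time = 19
  J2 runs 1 units, time = 20
  J4 runs 4 units, time = 24
  J1 runs 4 units, time = 28
  J4 runs 4 units, time = 32
  J1 runs 1 units, time = 33
Finish times: [33, 20, 11, 32]
Average turnaround = 96/4 = 24.0

24.0


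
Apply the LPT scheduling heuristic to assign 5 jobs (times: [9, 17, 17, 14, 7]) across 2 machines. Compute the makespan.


Sort jobs in decreasing order (LPT): [17, 17, 14, 9, 7]
Assign each job to the least loaded machine:
  Machine 1: jobs [17, 14], load = 31
  Machine 2: jobs [17, 9, 7], load = 33
Makespan = max load = 33

33


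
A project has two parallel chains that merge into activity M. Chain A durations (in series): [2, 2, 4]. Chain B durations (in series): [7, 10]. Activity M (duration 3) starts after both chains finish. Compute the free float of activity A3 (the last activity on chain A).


ES(A3) = sum of predecessors on chain A = 4
EF(A3) = ES + duration = 4 + 4 = 8
Successor of A3 is M. ES(M) = max(sum(A), sum(B)) = max(8, 17) = 17
Free float = ES(successor) - EF(current) = 17 - 8 = 9

9


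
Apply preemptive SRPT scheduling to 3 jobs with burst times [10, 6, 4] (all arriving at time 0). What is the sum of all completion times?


Since all jobs arrive at t=0, SRPT equals SPT ordering.
SPT order: [4, 6, 10]
Completion times:
  Job 1: p=4, C=4
  Job 2: p=6, C=10
  Job 3: p=10, C=20
Total completion time = 4 + 10 + 20 = 34

34
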